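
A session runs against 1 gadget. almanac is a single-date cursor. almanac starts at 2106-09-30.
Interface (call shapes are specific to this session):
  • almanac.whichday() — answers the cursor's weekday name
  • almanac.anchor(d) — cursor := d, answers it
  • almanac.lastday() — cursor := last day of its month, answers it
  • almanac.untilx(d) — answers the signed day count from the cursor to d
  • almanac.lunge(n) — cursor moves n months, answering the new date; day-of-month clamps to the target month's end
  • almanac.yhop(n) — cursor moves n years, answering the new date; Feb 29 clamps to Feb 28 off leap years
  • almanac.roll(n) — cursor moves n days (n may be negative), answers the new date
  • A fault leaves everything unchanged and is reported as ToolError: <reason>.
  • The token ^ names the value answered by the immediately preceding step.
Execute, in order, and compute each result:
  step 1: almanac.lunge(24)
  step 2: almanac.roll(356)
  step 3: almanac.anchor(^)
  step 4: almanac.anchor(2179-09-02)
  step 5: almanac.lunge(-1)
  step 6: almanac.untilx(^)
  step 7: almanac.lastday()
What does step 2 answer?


Answer: 2109-09-21

Derivation:
-- almanac.lunge(n→24) ~> 2108-09-30
-- almanac.roll(n→356) ~> 2109-09-21
-- almanac.anchor(d→^) ~> 2109-09-21
-- almanac.anchor(d→2179-09-02) ~> 2179-09-02
-- almanac.lunge(n→-1) ~> 2179-08-02
-- almanac.untilx(d→^) ~> 0
-- almanac.lastday() ~> 2179-08-31


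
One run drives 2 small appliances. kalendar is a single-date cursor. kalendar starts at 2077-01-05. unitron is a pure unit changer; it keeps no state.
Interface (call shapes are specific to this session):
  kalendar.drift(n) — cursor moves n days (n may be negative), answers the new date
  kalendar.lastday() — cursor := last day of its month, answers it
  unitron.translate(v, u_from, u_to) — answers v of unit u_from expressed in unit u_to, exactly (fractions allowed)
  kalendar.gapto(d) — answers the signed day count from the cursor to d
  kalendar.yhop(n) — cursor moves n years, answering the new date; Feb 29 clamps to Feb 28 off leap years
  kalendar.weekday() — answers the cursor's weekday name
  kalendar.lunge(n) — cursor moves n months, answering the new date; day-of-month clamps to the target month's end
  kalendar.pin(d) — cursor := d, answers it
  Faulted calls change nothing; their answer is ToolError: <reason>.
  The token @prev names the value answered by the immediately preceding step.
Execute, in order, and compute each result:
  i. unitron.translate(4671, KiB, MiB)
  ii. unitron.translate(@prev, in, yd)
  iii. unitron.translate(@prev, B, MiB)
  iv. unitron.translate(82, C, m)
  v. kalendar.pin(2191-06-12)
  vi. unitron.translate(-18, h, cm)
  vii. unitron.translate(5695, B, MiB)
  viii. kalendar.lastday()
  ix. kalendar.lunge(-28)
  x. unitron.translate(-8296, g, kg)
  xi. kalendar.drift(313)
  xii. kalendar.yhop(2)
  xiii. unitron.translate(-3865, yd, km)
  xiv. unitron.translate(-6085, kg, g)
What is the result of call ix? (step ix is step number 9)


Answer: 2189-02-28

Derivation:
→ unitron.translate(v: 4671, u_from: KiB, u_to: MiB)
← 4671/1024
→ unitron.translate(v: @prev, u_from: in, u_to: yd)
← 519/4096
→ unitron.translate(v: @prev, u_from: B, u_to: MiB)
← 519/4294967296
→ unitron.translate(v: 82, u_from: C, u_to: m)
← ToolError: incompatible units
→ kalendar.pin(d: 2191-06-12)
← 2191-06-12
→ unitron.translate(v: -18, u_from: h, u_to: cm)
← ToolError: incompatible units
→ unitron.translate(v: 5695, u_from: B, u_to: MiB)
← 5695/1048576
→ kalendar.lastday()
← 2191-06-30
→ kalendar.lunge(n: -28)
← 2189-02-28
→ unitron.translate(v: -8296, u_from: g, u_to: kg)
← -1037/125
→ kalendar.drift(n: 313)
← 2190-01-07
→ kalendar.yhop(n: 2)
← 2192-01-07
→ unitron.translate(v: -3865, u_from: yd, u_to: km)
← -883539/250000
→ unitron.translate(v: -6085, u_from: kg, u_to: g)
← -6085000


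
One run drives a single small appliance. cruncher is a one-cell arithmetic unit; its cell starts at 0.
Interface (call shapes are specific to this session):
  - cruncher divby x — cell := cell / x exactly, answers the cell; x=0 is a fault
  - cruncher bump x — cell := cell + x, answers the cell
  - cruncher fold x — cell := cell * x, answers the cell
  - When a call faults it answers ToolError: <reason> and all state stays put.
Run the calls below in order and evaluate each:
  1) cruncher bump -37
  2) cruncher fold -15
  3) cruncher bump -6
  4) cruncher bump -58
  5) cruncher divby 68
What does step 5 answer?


Using cruncher bump passing x='-37', and get -37.
I try cruncher fold passing x='-15', and see 555.
Calling cruncher bump passing x='-6': 549.
Invoking cruncher bump passing x='-58', yielding 491.
I run cruncher divby passing x='68': 491/68.

Answer: 491/68


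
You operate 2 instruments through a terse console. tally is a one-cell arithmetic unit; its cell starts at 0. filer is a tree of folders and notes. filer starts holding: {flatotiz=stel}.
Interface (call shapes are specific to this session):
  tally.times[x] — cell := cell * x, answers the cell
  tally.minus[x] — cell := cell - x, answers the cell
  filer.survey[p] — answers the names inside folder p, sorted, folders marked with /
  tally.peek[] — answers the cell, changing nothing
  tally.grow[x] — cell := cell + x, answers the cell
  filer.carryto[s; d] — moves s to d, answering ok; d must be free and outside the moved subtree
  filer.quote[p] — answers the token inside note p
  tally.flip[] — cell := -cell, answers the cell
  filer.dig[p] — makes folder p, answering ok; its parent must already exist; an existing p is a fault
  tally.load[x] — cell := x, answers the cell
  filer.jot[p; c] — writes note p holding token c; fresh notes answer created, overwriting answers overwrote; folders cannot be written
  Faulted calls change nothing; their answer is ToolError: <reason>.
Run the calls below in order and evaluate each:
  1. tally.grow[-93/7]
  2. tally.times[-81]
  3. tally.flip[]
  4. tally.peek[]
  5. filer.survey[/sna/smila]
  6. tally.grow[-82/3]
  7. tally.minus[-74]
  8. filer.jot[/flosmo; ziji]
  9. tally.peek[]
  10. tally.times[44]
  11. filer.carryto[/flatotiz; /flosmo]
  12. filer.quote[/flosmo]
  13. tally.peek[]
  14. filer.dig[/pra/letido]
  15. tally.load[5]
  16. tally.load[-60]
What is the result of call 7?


Answer: -21619/21

Derivation:
// tally.grow(x: -93/7) -> -93/7
// tally.times(x: -81) -> 7533/7
// tally.flip() -> -7533/7
// tally.peek() -> -7533/7
// filer.survey(p: /sna/smila) -> ToolError: not found
// tally.grow(x: -82/3) -> -23173/21
// tally.minus(x: -74) -> -21619/21
// filer.jot(p: /flosmo, c: ziji) -> created
// tally.peek() -> -21619/21
// tally.times(x: 44) -> -951236/21
// filer.carryto(s: /flatotiz, d: /flosmo) -> ToolError: exists
// filer.quote(p: /flosmo) -> ziji
// tally.peek() -> -951236/21
// filer.dig(p: /pra/letido) -> ToolError: no parent
// tally.load(x: 5) -> 5
// tally.load(x: -60) -> -60


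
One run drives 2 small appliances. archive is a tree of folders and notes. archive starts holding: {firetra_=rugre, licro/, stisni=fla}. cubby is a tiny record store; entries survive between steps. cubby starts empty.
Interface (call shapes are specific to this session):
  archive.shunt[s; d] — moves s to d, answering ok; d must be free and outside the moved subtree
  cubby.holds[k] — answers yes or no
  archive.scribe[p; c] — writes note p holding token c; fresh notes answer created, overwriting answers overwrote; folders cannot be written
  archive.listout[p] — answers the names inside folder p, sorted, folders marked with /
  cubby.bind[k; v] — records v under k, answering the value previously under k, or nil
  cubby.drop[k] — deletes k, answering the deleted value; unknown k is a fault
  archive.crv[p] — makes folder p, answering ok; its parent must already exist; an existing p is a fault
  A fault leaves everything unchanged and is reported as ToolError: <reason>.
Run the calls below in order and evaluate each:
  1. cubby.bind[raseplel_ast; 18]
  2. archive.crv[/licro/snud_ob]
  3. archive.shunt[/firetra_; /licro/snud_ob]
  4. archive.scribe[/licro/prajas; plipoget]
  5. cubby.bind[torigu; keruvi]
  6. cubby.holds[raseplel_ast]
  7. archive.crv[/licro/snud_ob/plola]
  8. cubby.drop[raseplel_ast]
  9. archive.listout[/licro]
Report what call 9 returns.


Answer: [prajas, snud_ob/]

Derivation:
! bind(k=raseplel_ast, v=18) == nil
! crv(p=/licro/snud_ob) == ok
! shunt(s=/firetra_, d=/licro/snud_ob) == ToolError: exists
! scribe(p=/licro/prajas, c=plipoget) == created
! bind(k=torigu, v=keruvi) == nil
! holds(k=raseplel_ast) == yes
! crv(p=/licro/snud_ob/plola) == ok
! drop(k=raseplel_ast) == 18
! listout(p=/licro) == [prajas, snud_ob/]


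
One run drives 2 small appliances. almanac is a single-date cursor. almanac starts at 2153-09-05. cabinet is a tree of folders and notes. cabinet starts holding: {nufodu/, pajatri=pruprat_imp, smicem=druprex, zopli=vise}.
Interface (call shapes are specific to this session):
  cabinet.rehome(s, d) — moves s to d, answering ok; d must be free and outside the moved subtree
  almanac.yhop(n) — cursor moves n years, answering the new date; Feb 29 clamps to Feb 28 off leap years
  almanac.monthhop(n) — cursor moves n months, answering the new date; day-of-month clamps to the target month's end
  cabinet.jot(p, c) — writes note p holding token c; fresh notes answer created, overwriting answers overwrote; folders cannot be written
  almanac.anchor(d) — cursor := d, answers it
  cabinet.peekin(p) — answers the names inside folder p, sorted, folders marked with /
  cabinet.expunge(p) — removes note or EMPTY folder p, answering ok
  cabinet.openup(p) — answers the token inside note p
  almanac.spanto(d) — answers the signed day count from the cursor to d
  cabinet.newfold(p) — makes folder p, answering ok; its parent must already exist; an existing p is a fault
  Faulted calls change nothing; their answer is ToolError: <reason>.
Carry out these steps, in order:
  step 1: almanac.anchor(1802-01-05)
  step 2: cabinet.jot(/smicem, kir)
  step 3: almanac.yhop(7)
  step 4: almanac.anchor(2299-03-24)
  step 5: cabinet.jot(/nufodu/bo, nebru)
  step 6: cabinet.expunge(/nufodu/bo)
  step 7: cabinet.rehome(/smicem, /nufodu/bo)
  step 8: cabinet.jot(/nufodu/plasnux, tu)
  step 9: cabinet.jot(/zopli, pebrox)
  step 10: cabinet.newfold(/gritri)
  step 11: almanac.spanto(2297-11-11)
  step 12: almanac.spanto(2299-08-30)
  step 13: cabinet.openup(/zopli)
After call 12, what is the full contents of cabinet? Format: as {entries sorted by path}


==> almanac.anchor(d='1802-01-05')
<== 1802-01-05
==> cabinet.jot(p='/smicem', c='kir')
<== overwrote
==> almanac.yhop(n='7')
<== 1809-01-05
==> almanac.anchor(d='2299-03-24')
<== 2299-03-24
==> cabinet.jot(p='/nufodu/bo', c='nebru')
<== created
==> cabinet.expunge(p='/nufodu/bo')
<== ok
==> cabinet.rehome(s='/smicem', d='/nufodu/bo')
<== ok
==> cabinet.jot(p='/nufodu/plasnux', c='tu')
<== created
==> cabinet.jot(p='/zopli', c='pebrox')
<== overwrote
==> cabinet.newfold(p='/gritri')
<== ok
==> almanac.spanto(d='2297-11-11')
<== -498
==> almanac.spanto(d='2299-08-30')
<== 159
==> cabinet.openup(p='/zopli')
<== pebrox

Answer: {gritri/, nufodu/, nufodu/bo=kir, nufodu/plasnux=tu, pajatri=pruprat_imp, zopli=pebrox}


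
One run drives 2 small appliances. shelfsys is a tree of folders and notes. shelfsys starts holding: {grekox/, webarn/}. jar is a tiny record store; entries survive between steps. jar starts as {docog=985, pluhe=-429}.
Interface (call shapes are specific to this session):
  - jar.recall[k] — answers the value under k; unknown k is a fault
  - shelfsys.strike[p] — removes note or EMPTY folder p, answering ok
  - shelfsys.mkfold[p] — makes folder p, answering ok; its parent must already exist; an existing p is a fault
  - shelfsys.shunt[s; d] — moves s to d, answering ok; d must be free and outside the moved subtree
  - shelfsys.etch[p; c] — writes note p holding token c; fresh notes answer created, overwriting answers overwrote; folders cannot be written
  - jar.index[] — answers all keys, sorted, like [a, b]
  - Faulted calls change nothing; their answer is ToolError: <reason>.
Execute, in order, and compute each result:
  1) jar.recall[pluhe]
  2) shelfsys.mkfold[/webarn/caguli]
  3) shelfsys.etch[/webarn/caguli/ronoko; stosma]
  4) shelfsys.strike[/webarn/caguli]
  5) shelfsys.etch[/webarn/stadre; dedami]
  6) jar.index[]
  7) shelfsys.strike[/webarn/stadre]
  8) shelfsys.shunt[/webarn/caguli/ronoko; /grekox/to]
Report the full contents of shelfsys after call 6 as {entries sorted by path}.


Answer: {grekox/, webarn/, webarn/caguli/, webarn/caguli/ronoko=stosma, webarn/stadre=dedami}

Derivation:
→ jar.recall(k: pluhe)
← -429
→ shelfsys.mkfold(p: /webarn/caguli)
← ok
→ shelfsys.etch(p: /webarn/caguli/ronoko, c: stosma)
← created
→ shelfsys.strike(p: /webarn/caguli)
← ToolError: not empty
→ shelfsys.etch(p: /webarn/stadre, c: dedami)
← created
→ jar.index()
← [docog, pluhe]
→ shelfsys.strike(p: /webarn/stadre)
← ok
→ shelfsys.shunt(s: /webarn/caguli/ronoko, d: /grekox/to)
← ok


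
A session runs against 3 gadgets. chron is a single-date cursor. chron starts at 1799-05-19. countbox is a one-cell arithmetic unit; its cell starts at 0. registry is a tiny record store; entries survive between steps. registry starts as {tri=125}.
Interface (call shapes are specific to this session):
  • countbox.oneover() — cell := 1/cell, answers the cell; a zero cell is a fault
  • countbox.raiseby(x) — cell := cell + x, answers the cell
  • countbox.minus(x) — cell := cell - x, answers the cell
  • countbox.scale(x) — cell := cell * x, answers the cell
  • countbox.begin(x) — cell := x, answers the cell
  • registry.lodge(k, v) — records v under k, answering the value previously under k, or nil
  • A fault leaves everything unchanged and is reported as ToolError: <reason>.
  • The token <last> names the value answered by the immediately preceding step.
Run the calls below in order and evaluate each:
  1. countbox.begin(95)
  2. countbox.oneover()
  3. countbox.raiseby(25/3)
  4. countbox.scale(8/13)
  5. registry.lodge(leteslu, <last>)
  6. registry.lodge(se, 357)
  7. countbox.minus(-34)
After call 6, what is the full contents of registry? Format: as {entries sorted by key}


·→ begin(95)
·← 95
·→ oneover()
·← 1/95
·→ raiseby(25/3)
·← 2378/285
·→ scale(8/13)
·← 19024/3705
·→ lodge(leteslu, <last>)
·← nil
·→ lodge(se, 357)
·← nil
·→ minus(-34)
·← 144994/3705

Answer: {leteslu=19024/3705, se=357, tri=125}


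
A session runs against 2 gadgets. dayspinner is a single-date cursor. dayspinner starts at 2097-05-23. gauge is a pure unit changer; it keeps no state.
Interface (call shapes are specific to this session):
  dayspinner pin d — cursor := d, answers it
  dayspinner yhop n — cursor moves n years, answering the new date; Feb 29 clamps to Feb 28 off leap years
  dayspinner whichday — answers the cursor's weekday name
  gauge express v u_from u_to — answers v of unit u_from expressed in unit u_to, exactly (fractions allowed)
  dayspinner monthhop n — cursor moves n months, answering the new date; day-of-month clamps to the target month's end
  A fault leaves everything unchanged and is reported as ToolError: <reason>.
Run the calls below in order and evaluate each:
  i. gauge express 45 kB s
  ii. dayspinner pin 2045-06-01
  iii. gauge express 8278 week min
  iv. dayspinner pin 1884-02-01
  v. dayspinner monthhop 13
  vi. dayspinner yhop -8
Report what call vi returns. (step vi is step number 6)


==> gauge express(v→45, u_from→kB, u_to→s)
<== ToolError: incompatible units
==> dayspinner pin(d→2045-06-01)
<== 2045-06-01
==> gauge express(v→8278, u_from→week, u_to→min)
<== 83442240
==> dayspinner pin(d→1884-02-01)
<== 1884-02-01
==> dayspinner monthhop(n→13)
<== 1885-03-01
==> dayspinner yhop(n→-8)
<== 1877-03-01

Answer: 1877-03-01


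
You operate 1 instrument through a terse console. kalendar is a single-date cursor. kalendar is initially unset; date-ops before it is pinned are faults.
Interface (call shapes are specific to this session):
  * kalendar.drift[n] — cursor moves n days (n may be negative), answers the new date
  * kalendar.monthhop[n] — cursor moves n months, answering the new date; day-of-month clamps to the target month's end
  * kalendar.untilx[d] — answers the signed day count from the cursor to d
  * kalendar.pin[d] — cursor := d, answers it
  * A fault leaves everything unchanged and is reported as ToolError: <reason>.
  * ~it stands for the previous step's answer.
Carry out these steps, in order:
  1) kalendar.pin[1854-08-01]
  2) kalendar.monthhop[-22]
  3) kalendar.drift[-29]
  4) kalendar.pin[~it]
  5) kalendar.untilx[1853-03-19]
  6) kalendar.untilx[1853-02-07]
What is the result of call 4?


I try kalendar.pin using d→1854-08-01, → 1854-08-01.
Calling kalendar.monthhop using n→-22, and see 1852-10-01.
Next I call kalendar.drift using n→-29, giving 1852-09-02.
Calling kalendar.pin using d→~it, and see 1852-09-02.
Calling kalendar.untilx using d→1853-03-19, which returns 198.
Invoking kalendar.untilx using d→1853-02-07, and observe 158.

Answer: 1852-09-02


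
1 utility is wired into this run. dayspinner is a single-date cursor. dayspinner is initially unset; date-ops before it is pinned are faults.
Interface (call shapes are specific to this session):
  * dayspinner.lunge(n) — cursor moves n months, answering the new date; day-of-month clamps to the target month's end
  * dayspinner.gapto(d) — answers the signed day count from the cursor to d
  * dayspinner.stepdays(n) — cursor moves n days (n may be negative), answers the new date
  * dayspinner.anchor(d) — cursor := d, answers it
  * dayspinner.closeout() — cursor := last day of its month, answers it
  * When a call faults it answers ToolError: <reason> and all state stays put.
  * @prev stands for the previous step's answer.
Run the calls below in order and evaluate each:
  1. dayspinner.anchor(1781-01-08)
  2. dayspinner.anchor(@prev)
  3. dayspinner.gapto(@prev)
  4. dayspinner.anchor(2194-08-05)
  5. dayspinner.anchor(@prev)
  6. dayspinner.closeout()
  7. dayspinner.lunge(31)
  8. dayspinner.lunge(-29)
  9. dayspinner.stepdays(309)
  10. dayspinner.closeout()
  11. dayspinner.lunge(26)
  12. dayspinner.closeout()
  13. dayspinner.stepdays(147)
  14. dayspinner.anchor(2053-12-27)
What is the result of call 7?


Answer: 2197-03-31

Derivation:
>>> anchor d→1781-01-08
  1781-01-08
>>> anchor d→@prev
  1781-01-08
>>> gapto d→@prev
  0
>>> anchor d→2194-08-05
  2194-08-05
>>> anchor d→@prev
  2194-08-05
>>> closeout
  2194-08-31
>>> lunge n→31
  2197-03-31
>>> lunge n→-29
  2194-10-31
>>> stepdays n→309
  2195-09-05
>>> closeout
  2195-09-30
>>> lunge n→26
  2197-11-30
>>> closeout
  2197-11-30
>>> stepdays n→147
  2198-04-26
>>> anchor d→2053-12-27
  2053-12-27


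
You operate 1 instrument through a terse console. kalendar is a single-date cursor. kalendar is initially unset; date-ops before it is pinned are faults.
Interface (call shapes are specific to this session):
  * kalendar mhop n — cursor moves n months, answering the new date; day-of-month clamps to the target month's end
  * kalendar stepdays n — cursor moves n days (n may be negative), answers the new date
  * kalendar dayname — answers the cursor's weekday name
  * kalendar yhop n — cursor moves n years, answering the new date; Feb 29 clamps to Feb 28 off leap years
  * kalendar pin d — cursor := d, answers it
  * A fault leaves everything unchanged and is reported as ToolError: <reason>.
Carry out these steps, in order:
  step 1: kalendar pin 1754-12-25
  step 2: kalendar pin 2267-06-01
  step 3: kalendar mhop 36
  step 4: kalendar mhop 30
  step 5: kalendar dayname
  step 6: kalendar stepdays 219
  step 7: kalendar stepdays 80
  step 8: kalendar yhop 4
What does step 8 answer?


>>> kalendar pin d: 1754-12-25
:: 1754-12-25
>>> kalendar pin d: 2267-06-01
:: 2267-06-01
>>> kalendar mhop n: 36
:: 2270-06-01
>>> kalendar mhop n: 30
:: 2272-12-01
>>> kalendar dayname
:: Sunday
>>> kalendar stepdays n: 219
:: 2273-07-08
>>> kalendar stepdays n: 80
:: 2273-09-26
>>> kalendar yhop n: 4
:: 2277-09-26

Answer: 2277-09-26


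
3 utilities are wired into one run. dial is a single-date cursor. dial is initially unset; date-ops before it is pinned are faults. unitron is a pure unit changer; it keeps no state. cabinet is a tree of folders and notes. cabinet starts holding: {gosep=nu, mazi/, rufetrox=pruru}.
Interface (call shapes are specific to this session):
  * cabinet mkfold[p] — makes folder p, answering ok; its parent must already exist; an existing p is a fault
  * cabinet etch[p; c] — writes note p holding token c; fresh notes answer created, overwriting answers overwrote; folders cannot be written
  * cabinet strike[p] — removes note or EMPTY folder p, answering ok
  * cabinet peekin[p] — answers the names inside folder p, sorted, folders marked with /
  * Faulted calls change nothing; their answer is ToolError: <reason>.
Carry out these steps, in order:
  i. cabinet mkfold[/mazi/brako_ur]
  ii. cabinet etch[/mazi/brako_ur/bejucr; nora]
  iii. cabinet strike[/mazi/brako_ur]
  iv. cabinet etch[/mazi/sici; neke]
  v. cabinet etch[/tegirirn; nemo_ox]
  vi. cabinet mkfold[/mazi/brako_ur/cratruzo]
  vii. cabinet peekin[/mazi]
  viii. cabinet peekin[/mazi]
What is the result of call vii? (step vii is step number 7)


Next I call cabinet mkfold on p='/mazi/brako_ur', and observe ok.
Calling cabinet etch on p='/mazi/brako_ur/bejucr', c='nora', yielding created.
I use cabinet strike on p='/mazi/brako_ur', yielding ToolError: not empty.
I try cabinet etch on p='/mazi/sici', c='neke': created.
I try cabinet etch on p='/tegirirn', c='nemo_ox', → created.
I run cabinet mkfold on p='/mazi/brako_ur/cratruzo', → ok.
Now I run cabinet peekin on p='/mazi', which returns [brako_ur/, sici].
I invoke cabinet peekin on p='/mazi', giving [brako_ur/, sici].

Answer: [brako_ur/, sici]


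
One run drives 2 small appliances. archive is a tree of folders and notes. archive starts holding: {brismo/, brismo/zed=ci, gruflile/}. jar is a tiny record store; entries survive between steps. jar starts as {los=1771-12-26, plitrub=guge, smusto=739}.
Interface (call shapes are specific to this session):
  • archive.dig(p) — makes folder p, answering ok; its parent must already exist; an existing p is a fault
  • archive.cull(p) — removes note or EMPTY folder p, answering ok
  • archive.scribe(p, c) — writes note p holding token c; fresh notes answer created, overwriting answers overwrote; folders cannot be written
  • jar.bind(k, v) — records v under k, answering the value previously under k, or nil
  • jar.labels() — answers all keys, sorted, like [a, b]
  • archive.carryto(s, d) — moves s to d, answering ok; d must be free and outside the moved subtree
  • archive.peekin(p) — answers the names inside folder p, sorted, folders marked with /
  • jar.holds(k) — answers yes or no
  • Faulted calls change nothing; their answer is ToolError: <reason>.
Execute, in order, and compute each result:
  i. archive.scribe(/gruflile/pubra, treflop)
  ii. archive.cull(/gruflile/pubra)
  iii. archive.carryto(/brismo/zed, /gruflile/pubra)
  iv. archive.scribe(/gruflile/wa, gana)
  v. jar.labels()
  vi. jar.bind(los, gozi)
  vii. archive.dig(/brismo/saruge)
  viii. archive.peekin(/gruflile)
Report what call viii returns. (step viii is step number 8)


! 1. scribe(p='/gruflile/pubra', c='treflop') == created
! 2. cull(p='/gruflile/pubra') == ok
! 3. carryto(s='/brismo/zed', d='/gruflile/pubra') == ok
! 4. scribe(p='/gruflile/wa', c='gana') == created
! 5. labels() == [los, plitrub, smusto]
! 6. bind(k='los', v='gozi') == 1771-12-26
! 7. dig(p='/brismo/saruge') == ok
! 8. peekin(p='/gruflile') == [pubra, wa]

Answer: [pubra, wa]


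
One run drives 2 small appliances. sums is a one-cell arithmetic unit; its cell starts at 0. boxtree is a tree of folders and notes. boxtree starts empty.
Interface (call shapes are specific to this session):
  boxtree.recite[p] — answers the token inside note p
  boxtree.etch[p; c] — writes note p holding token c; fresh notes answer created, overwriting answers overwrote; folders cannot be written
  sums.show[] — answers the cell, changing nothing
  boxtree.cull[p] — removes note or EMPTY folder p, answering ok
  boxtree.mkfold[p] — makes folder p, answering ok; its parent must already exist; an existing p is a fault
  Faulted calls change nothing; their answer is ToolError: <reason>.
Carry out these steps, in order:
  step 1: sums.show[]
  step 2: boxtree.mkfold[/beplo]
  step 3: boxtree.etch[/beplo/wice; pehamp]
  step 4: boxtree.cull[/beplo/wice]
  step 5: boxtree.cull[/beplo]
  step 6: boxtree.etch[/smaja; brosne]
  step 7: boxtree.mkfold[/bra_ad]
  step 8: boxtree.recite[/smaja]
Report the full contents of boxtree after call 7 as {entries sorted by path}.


Answer: {bra_ad/, smaja=brosne}

Derivation:
# 1. sums.show() == 0
# 2. boxtree.mkfold(/beplo) == ok
# 3. boxtree.etch(/beplo/wice, pehamp) == created
# 4. boxtree.cull(/beplo/wice) == ok
# 5. boxtree.cull(/beplo) == ok
# 6. boxtree.etch(/smaja, brosne) == created
# 7. boxtree.mkfold(/bra_ad) == ok
# 8. boxtree.recite(/smaja) == brosne


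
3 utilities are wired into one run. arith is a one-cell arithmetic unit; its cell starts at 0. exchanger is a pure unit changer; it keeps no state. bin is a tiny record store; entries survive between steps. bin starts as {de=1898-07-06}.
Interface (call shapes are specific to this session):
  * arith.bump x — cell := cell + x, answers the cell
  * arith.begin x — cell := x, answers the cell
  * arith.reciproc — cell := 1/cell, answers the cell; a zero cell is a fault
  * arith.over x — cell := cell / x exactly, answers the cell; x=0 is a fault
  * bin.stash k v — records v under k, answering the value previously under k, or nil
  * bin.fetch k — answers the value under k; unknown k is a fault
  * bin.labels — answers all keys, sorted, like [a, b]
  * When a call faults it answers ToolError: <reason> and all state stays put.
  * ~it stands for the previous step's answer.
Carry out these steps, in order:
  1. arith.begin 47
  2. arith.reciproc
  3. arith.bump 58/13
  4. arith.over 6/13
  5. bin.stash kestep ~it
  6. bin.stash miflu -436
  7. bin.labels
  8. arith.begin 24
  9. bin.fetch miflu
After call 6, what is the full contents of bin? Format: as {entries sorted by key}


Answer: {de=1898-07-06, kestep=913/94, miflu=-436}

Derivation:
$ begin x=47
  47
$ reciproc
  1/47
$ bump x=58/13
  2739/611
$ over x=6/13
  913/94
$ stash k=kestep v=~it
  nil
$ stash k=miflu v=-436
  nil
$ labels
  [de, kestep, miflu]
$ begin x=24
  24
$ fetch k=miflu
  -436


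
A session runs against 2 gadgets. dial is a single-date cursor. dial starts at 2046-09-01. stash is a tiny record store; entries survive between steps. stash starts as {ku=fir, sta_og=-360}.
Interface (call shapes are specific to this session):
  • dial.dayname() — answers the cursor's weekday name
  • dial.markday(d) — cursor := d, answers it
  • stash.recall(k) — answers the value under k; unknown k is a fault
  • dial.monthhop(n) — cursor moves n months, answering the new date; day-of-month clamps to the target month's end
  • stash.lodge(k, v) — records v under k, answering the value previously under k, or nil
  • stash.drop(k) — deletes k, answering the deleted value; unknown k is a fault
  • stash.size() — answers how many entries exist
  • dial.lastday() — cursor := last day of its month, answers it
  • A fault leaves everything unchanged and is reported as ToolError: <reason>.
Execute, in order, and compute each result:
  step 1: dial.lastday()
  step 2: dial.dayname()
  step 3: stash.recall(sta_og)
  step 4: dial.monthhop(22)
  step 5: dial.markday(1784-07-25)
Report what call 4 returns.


Answer: 2048-07-30

Derivation:
Now I run lastday, and get 2046-09-30.
I use dayname(), and see Sunday.
Now I run recall(k→sta_og), and see -360.
Using monthhop(n→22), yielding 2048-07-30.
I run markday(d→1784-07-25), yielding 1784-07-25.


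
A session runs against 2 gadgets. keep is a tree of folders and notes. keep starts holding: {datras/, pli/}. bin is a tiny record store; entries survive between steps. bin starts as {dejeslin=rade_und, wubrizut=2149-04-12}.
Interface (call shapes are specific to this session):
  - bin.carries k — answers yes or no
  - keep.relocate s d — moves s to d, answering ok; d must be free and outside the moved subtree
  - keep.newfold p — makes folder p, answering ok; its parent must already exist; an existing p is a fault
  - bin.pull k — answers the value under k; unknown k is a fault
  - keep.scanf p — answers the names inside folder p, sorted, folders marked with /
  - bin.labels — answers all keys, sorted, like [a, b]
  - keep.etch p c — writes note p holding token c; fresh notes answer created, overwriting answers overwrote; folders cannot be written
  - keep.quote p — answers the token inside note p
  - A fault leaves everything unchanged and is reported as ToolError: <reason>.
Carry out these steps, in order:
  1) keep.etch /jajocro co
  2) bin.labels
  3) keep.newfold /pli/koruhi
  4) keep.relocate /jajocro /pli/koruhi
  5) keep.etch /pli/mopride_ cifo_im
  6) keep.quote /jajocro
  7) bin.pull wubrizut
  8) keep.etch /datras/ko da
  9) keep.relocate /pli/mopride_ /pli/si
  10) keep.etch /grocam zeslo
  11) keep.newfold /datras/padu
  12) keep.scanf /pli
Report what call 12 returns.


! 1. keep.etch(p: /jajocro, c: co) : created
! 2. bin.labels() : [dejeslin, wubrizut]
! 3. keep.newfold(p: /pli/koruhi) : ok
! 4. keep.relocate(s: /jajocro, d: /pli/koruhi) : ToolError: exists
! 5. keep.etch(p: /pli/mopride_, c: cifo_im) : created
! 6. keep.quote(p: /jajocro) : co
! 7. bin.pull(k: wubrizut) : 2149-04-12
! 8. keep.etch(p: /datras/ko, c: da) : created
! 9. keep.relocate(s: /pli/mopride_, d: /pli/si) : ok
! 10. keep.etch(p: /grocam, c: zeslo) : created
! 11. keep.newfold(p: /datras/padu) : ok
! 12. keep.scanf(p: /pli) : [koruhi/, si]

Answer: [koruhi/, si]


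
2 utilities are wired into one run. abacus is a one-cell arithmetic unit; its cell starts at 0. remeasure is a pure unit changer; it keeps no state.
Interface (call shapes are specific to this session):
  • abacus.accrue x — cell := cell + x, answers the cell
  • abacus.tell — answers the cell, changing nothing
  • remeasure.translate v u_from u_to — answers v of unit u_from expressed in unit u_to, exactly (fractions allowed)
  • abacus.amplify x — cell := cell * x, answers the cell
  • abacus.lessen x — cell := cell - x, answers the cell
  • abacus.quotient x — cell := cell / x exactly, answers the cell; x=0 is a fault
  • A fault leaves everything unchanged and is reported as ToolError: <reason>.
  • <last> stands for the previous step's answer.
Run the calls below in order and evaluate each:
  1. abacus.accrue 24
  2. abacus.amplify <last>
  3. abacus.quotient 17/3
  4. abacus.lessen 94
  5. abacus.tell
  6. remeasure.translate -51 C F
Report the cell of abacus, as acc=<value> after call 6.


Answer: acc=130/17

Derivation:
Step: abacus.accrue[x→24]
Result: 24
Step: abacus.amplify[x→<last>]
Result: 576
Step: abacus.quotient[x→17/3]
Result: 1728/17
Step: abacus.lessen[x→94]
Result: 130/17
Step: abacus.tell[]
Result: 130/17
Step: remeasure.translate[v→-51; u_from→C; u_to→F]
Result: -299/5


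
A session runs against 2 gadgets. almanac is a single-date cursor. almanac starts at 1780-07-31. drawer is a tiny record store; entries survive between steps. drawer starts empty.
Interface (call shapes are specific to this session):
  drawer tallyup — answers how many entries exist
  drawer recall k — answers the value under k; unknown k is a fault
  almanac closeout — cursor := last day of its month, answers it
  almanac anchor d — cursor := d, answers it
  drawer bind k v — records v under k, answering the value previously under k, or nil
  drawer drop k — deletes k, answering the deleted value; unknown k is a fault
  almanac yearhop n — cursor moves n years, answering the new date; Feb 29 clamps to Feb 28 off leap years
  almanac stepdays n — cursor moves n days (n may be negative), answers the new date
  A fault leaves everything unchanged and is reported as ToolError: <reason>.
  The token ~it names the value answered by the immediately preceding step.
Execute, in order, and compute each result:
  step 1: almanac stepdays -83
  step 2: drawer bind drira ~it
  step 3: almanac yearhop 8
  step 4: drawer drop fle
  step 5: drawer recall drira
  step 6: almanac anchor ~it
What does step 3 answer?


Answer: 1788-05-09

Derivation:
==> almanac stepdays(n=-83)
<== 1780-05-09
==> drawer bind(k=drira, v=~it)
<== nil
==> almanac yearhop(n=8)
<== 1788-05-09
==> drawer drop(k=fle)
<== ToolError: no such key fle
==> drawer recall(k=drira)
<== 1780-05-09
==> almanac anchor(d=~it)
<== 1780-05-09


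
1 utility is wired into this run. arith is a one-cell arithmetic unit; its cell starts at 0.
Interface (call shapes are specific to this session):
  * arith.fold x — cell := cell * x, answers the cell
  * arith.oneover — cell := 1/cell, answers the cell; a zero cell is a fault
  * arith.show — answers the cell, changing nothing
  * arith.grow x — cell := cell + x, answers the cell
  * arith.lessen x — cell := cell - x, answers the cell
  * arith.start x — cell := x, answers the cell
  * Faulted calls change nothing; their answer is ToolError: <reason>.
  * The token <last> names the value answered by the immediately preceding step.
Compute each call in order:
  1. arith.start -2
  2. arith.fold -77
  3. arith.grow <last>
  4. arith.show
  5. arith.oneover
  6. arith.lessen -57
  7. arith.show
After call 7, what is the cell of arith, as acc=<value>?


;; 1. start(x→-2) => -2
;; 2. fold(x→-77) => 154
;; 3. grow(x→<last>) => 308
;; 4. show() => 308
;; 5. oneover() => 1/308
;; 6. lessen(x→-57) => 17557/308
;; 7. show() => 17557/308

Answer: acc=17557/308


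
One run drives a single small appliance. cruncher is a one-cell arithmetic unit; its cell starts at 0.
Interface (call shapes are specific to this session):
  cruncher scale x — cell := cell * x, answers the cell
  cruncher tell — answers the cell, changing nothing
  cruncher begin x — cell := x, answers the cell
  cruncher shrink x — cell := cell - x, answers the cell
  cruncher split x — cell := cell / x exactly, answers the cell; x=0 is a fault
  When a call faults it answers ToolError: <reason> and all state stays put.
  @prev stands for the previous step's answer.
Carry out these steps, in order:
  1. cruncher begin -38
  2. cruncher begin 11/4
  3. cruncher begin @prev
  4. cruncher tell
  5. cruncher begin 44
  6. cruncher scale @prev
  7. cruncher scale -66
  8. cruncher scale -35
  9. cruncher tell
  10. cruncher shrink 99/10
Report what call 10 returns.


-> cruncher begin(-38)
<- -38
-> cruncher begin(11/4)
<- 11/4
-> cruncher begin(@prev)
<- 11/4
-> cruncher tell()
<- 11/4
-> cruncher begin(44)
<- 44
-> cruncher scale(@prev)
<- 1936
-> cruncher scale(-66)
<- -127776
-> cruncher scale(-35)
<- 4472160
-> cruncher tell()
<- 4472160
-> cruncher shrink(99/10)
<- 44721501/10

Answer: 44721501/10


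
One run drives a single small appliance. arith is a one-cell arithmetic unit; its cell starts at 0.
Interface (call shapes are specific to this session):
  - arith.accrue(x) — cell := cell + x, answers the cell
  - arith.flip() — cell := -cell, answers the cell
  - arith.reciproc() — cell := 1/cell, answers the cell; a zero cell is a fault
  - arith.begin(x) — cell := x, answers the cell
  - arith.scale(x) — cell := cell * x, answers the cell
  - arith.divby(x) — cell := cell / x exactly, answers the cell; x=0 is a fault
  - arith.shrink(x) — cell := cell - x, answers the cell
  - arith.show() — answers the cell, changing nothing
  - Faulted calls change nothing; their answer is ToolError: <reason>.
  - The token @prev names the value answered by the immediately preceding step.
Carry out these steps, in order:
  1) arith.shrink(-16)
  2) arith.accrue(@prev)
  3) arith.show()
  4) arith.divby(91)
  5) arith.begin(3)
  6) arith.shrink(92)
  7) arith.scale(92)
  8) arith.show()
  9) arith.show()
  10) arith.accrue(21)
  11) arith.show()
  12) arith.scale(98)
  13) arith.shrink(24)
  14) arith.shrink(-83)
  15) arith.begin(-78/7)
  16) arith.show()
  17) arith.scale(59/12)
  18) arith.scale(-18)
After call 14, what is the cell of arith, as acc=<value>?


Answer: acc=-800307

Derivation:
·→ shrink(x: -16)
·← 16
·→ accrue(x: @prev)
·← 32
·→ show()
·← 32
·→ divby(x: 91)
·← 32/91
·→ begin(x: 3)
·← 3
·→ shrink(x: 92)
·← -89
·→ scale(x: 92)
·← -8188
·→ show()
·← -8188
·→ show()
·← -8188
·→ accrue(x: 21)
·← -8167
·→ show()
·← -8167
·→ scale(x: 98)
·← -800366
·→ shrink(x: 24)
·← -800390
·→ shrink(x: -83)
·← -800307
·→ begin(x: -78/7)
·← -78/7
·→ show()
·← -78/7
·→ scale(x: 59/12)
·← -767/14
·→ scale(x: -18)
·← 6903/7


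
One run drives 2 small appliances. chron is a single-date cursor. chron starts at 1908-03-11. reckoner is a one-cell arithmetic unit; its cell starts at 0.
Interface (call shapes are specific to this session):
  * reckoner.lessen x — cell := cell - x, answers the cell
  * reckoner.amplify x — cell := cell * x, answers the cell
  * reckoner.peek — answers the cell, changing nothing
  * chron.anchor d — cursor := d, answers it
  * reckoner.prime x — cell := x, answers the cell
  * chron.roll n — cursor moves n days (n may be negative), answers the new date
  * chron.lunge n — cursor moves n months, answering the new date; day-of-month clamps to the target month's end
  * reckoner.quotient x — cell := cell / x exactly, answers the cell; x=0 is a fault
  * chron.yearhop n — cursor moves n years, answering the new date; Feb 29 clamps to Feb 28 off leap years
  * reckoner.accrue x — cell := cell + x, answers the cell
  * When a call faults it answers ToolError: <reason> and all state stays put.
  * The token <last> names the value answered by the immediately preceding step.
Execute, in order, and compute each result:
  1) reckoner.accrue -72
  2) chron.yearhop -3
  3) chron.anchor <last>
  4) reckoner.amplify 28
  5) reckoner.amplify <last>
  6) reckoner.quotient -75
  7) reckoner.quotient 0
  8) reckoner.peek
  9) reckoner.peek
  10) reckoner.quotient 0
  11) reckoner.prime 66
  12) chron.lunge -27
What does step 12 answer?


Answer: 1902-12-11

Derivation:
Invoking reckoner.accrue passing x='-72', giving -72.
I use chron.yearhop passing n='-3', which returns 1905-03-11.
I try chron.anchor passing d='<last>': 1905-03-11.
Then reckoner.amplify passing x='28', and see -2016.
I use reckoner.amplify passing x='<last>', → 4064256.
Invoking reckoner.quotient passing x='-75', and observe -1354752/25.
I call reckoner.quotient passing x='0': ToolError: division by zero.
Next I call reckoner.peek, and see -1354752/25.
Now I run reckoner.peek(), yielding -1354752/25.
I run reckoner.quotient passing x='0', → ToolError: division by zero.
Next I call reckoner.prime passing x='66', and get 66.
Calling chron.lunge passing n='-27', which returns 1902-12-11.


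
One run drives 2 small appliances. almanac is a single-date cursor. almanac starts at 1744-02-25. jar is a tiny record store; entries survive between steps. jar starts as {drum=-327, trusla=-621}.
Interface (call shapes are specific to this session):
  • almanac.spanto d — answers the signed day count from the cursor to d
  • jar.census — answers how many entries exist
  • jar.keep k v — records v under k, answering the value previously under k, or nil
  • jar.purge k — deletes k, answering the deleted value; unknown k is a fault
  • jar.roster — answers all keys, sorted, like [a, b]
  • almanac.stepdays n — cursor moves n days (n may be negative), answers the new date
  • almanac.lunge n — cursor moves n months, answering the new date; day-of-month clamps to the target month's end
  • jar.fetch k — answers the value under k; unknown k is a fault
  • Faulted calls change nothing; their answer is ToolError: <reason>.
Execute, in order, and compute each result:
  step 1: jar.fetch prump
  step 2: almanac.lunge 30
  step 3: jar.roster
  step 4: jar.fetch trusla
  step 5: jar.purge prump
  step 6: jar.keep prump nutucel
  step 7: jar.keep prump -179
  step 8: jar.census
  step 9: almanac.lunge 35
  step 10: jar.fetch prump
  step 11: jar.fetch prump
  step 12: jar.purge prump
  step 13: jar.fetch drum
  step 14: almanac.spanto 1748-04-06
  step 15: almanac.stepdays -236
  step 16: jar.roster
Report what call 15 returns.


Answer: 1748-12-01

Derivation:
==> jar.fetch(k→prump)
<== ToolError: no such key prump
==> almanac.lunge(n→30)
<== 1746-08-25
==> jar.roster()
<== [drum, trusla]
==> jar.fetch(k→trusla)
<== -621
==> jar.purge(k→prump)
<== ToolError: no such key prump
==> jar.keep(k→prump, v→nutucel)
<== nil
==> jar.keep(k→prump, v→-179)
<== nutucel
==> jar.census()
<== 3
==> almanac.lunge(n→35)
<== 1749-07-25
==> jar.fetch(k→prump)
<== -179
==> jar.fetch(k→prump)
<== -179
==> jar.purge(k→prump)
<== -179
==> jar.fetch(k→drum)
<== -327
==> almanac.spanto(d→1748-04-06)
<== -475
==> almanac.stepdays(n→-236)
<== 1748-12-01
==> jar.roster()
<== [drum, trusla]
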